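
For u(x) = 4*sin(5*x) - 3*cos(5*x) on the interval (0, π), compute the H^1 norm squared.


||u||_{H^1(0,π)}^2 = 325*π

u'(x) = 15*sin(5*x) + 20*cos(5*x).
Expand u² and (u')² and integrate term by term on (0, π), using: for integers n ≥ 1, ∫_0^π sin²(nx) dx = ∫_0^π cos²(nx) dx = π/2; for n ≠ n', ∫_0^π sin(nx)sin(n'x) dx = ∫_0^π cos(nx)cos(n'x) dx = 0; and by product-to-sum, ∫_0^π sin(nx)cos(n'x) dx = ½∫_0^π [sin((n+n')x) + sin((n−n')x)] dx, which is 0 when n+n' is even and 2n/(n²−n'²) when n+n' is odd (it need not vanish on (0, π)).
  u² squared terms: (-3)²·∫cos(5x)² dx = 9·π/2 = 9*π/2;  (4)²·∫sin(5x)² dx = 16·π/2 = 8*π.
  u² cross terms: 2·(-3)·(4)·∫cos(5x)·sin(5x) dx = -24·(0) = 0.
  So ∫_0^π u² dx = 9*π/2 + 8*π + 0 = 25*π/2.
  (u')² squared terms: (15)²·∫sin(5x)² dx = 225·π/2 = 225*π/2;  (20)²·∫cos(5x)² dx = 400·π/2 = 200*π.
  (u')² cross terms: 2·(15)·(20)·∫sin(5x)·cos(5x) dx = 600·(0) = 0.
  So ∫_0^π (u')² dx = 225*π/2 + 200*π + 0 = 625*π/2.
||u||_{H^1}^2 = (25*π/2) + (625*π/2) = 325*π.


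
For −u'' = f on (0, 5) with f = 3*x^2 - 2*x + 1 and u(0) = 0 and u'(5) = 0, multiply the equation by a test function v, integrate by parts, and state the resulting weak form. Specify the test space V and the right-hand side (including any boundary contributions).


V = {v ∈ H^1(0, 5) : v(0) = 0} (test functions vanish at x = 0 where u is specified); weak form: ∫_0^5 u'v' dx = ∫_0^5 (3*x^2 - 2*x + 1) v dx for all v ∈ V.

Multiply both sides by a test function v and integrate from 0 to 5:
  ∫_0^5 −u''(x) v(x) dx = ∫_0^5 f(x) v(x) dx.
Integrate the LHS by parts once:
  ∫_0^5 −u'' v dx = −[u'(x) v(x)]_0^5 + ∫_0^5 u'(x) v'(x) dx.
Thus ∫_0^5 u'(x) v'(x) dx = ∫_0^5 f(x) v(x) dx + [u'(x) v(x)]_0^5.
Choose V so that boundary terms are either known or forced to vanish.
Mixed BC: u(0) = 0 (Dirichlet) and u'(5) = 0 (Neumann). Define V = {v ∈ H^1(0, 5) : v(0) = 0}. Then [u' v]_0^5 = u'(5)·v(5) − u'(0)·0 = 0.
Weak formulation: find u (satisfying any essential BC) such that ∫_0^5 u'(x) v'(x) dx = ∫_0^5 f v dx for all v ∈ V (Dirichlet at 0 absorbed into V; the Neumann datum at x = 5 is zero, so no boundary term remains).
Substituting f(x) = 3*x^2 - 2*x + 1, the right-hand side is ∫_0^5 (3*x^2 - 2*x + 1) v dx.


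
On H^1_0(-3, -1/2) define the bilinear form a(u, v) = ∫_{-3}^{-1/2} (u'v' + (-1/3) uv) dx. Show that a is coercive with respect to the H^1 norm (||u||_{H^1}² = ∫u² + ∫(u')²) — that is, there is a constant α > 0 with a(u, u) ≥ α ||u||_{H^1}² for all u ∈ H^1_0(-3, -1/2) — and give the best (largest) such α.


α = (-25 + 12*π^2)/(3*(25 + 4*π^2))

Coercivity of a(·,·) on H^1_0(-3, -1/2) means a(u, u) ≥ α ||u||_{H^1}² for every u ∈ H^1_0.
The interval has length L = 5/2, and Poincaré/coercivity depend only on L. Here a(u, u) = ∫(u')² + (-1/3)·∫u².
Here c = -1/3 < 0 with |c| < (π/L)² = 4*π^2/25, so coercivity still holds. The condition a(u,u) ≥ α||u||_{H^1}² reads (1−α)∫(u')² ≥ (α−c)∫u². Any admissible α is ≤ 1 (rapidly oscillating u have ∫u²/∫(u')² → 0), and α = 1 would force 0 ≥ (1−c)∫u², impossible since c < 1; so 1−α > 0. By the sharp Poincaré inequality on H^1_0 of an interval of length L, ∫(u')² ≥ (π/L)²∫u² with equality for the first sine mode sin(π(x−x₀)/L) (x₀ the left endpoint), so the inequality holds for all u iff (1−α)(π/L)² ≥ α − c, i.e. α ≤ ((π/L)² + c)/((π/L)² + 1) = (1 + c(L/π)²)/(1 + (L/π)²). (Direct route, valid since c ≤ 0: Poincaré gives c∫u² ≥ c(L/π)²∫(u')², so a(u,u) ≥ (1 + c(L/π)²)∫(u')², while ||u||_{H^1}² ≤ (1 + (L/π)²)∫(u')²; dividing yields the same α.) With (π/L)² = 4*π^2/25 and c = -1/3, the largest admissible constant is α = ((π/L)² + c)/((π/L)² + 1).
Simplifying, α = (-25 + 12*π^2)/(3*(25 + 4*π^2)).


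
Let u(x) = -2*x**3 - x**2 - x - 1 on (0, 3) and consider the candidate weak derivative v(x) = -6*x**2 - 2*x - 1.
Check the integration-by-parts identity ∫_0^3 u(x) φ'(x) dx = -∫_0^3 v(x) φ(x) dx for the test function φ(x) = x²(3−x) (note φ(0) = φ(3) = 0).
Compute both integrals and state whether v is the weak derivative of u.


LHS = 3537/20, RHS = 3537/20. Yes, v = u' weakly.

u(x) = -2*x**3 - x**2 - x - 1, classical derivative u'(x) = -6*x**2 - 2*x - 1.
φ(x) = x²(3−x), so φ'(x) = 3*x*(2 - x).
Note φ(0) = φ(3) = 0, so the boundary term u·φ vanishes.
LHS = ∫_0^3 u(x) φ'(x) dx = ∫_0^3 (6*x^5 - 9*x^4 - 3*x^3 - 3*x^2 - 6*x) dx. Term by term:
  ∫_0^3 6*x^5 dx = 729;  ∫_0^3 -9*x^4 dx = -2187/5;  ∫_0^3 -3*x^3 dx = -243/4;
  ∫_0^3 -3*x^2 dx = -27;  ∫_0^3 -6*x dx = -27.
Sum: 729 − 2187/5 − 243/4 − 27 − 27 = 3537/20.
So LHS = 3537/20.
∫_0^3 v(x) φ(x) dx = ∫_0^3 (6*x^5 - 16*x^4 - 5*x^3 - 3*x^2) dx. Term by term:
  ∫_0^3 6*x^5 dx = 729;  ∫_0^3 -16*x^4 dx = -3888/5;  ∫_0^3 -5*x^3 dx = -405/4;
  ∫_0^3 -3*x^2 dx = -27.
Sum: 729 − 3888/5 − 405/4 − 27 = -3537/20.
So RHS = -∫_0^3 v(x) φ(x) dx = 3537/20.
LHS = RHS, so the identity holds for this test φ.
Moreover u is smooth here and v(x) = u'(x) = -6*x**2 - 2*x - 1 pointwise, so the identity holds for every test function. Hence v is the weak derivative of u.


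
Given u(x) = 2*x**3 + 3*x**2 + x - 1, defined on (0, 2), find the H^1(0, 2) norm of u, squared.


||u||_{H^1}^2 = 99688/105

The H^1 norm (squared) on an interval (0, L) is
  ||u||_{H^1}^2 = ∫_0^L u(x)^2 dx + ∫_0^L u'(x)^2 dx.
Compute u'(x) = 6*x**2 + 6*x + 1.
Then u(x)^2 = 4*x**6 + 12*x**5 + 13*x**4 + 2*x**3 - 5*x**2 - 2*x + 1 and u'(x)^2 = 36*x**4 + 72*x**3 + 48*x**2 + 12*x + 1.
Integrate each monomial from 0 to 2 using ∫_0^2 c·x^n dx = c·2^(n+1)/(n+1):
  ∫_0^2 u(x)^2 dx = ∫_0^2 (4*x^6 + 12*x^5 + 13*x^4 + 2*x^3 - 5*x^2 - 2*x + 1) dx. Term by term:
    ∫_0^2 4*x^6 dx = 512/7;  ∫_0^2 12*x^5 dx = 128;  ∫_0^2 13*x^4 dx = 416/5;
    ∫_0^2 2*x^3 dx = 8;  ∫_0^2 -5*x^2 dx = -40/3;  ∫_0^2 -2*x dx = -4;
    ∫_0^2 1 dx = 2.
  Sum: 512/7 + 128 + 416/5 + 8 − 40/3 − 4 + 2 = 29086/105.
  ∫_0^2 u'(x)^2 dx = ∫_0^2 (36*x^4 + 72*x^3 + 48*x^2 + 12*x + 1) dx. Term by term:
    ∫_0^2 36*x^4 dx = 1152/5;  ∫_0^2 72*x^3 dx = 288;  ∫_0^2 48*x^2 dx = 128;
    ∫_0^2 12*x dx = 24;  ∫_0^2 1 dx = 2.
  Sum: 1152/5 + 288 + 128 + 24 + 2 = 3362/5.
Adding: ||u||_{H^1}^2 = 29086/105 + 3362/5 = 99688/105.


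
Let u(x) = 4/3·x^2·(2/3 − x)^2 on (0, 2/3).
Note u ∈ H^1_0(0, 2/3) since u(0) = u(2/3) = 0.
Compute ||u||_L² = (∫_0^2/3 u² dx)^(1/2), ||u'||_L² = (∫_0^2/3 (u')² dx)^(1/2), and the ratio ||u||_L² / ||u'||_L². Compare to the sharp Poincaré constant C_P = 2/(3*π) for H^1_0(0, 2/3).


||u||_L² / ||u'||_L² = sqrt(3)/9 < C_P = 2/(3*π).

u(x) = 4/3·x^2·(2/3 − x)^2, so u'(x) = 16*x*(3*x - 2)*(3*x - 1)/27.
u(x) = 4/3·x^2·(2/3 − x)^2 vanishes at x = 0 and x = 2/3, so u ∈ H^1_0(0, 2/3). Differentiate via the product rule and integrate the resulting polynomials term by term.
  ∫_0^2/3 u² dx = ∫_0^2/3 (16*x^8/9 - 128*x^7/27 + 128*x^6/27 - 512*x^5/243 + 256*x^4/729) dx. Term by term:
    ∫_0^2/3 16*x^8/9 dx = 8192/1594323;  ∫_0^2/3 -128*x^7/27 dx = -4096/177147;  ∫_0^2/3 128*x^6/27 dx = 16384/413343;
    ∫_0^2/3 -512*x^5/243 dx = -16384/531441;  ∫_0^2/3 256*x^4/729 dx = 8192/885735.
  Sum: 8192/1594323 − 4096/177147 + 16384/413343 − 16384/531441 + 8192/885735 = 4096/55801305.
  ∫_0^2/3 (u')² dx = ∫_0^2/3 (256*x^6/9 - 512*x^5/9 + 3328*x^4/81 - 1024*x^3/81 + 1024*x^2/729) dx. Term by term:
    ∫_0^2/3 256*x^6/9 dx = 32768/137781;  ∫_0^2/3 -512*x^5/9 dx = -16384/19683;  ∫_0^2/3 3328*x^4/81 dx = 106496/98415;
    ∫_0^2/3 -1024*x^3/81 dx = -4096/6561;  ∫_0^2/3 1024*x^2/729 dx = 8192/59049.
  Sum: 32768/137781 − 16384/19683 + 106496/98415 − 4096/6561 + 8192/59049 = 4096/2066715.
∫_0^2/3 u² dx = 4096/55801305, so ||u||_L² = 64*sqrt(105)/76545.
∫_0^2/3 (u')² dx = 4096/2066715, so ||u'||_L² = 64*sqrt(35)/8505.
Ratio ||u||_L² / ||u'||_L² = sqrt(3)/9.
Sharp Poincaré constant on H^1_0(0, 2/3) is C_P = L/π = 2/(3*π), achieved by sin(3*π/2·x).
A polynomial bump cannot attain the sharp Poincaré constant (only the first sine eigenfunction does), so the ratio is strictly less than C_P, consistent with ||u||_L² ≤ C_P ||u'||_L².


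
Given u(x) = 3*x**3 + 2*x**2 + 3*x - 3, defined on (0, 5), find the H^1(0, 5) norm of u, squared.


||u||_{H^1}^2 = 8792305/42

The H^1 norm (squared) on an interval (0, L) is
  ||u||_{H^1}^2 = ∫_0^L u(x)^2 dx + ∫_0^L u'(x)^2 dx.
Compute u'(x) = 9*x**2 + 4*x + 3.
Then u(x)^2 = 9*x**6 + 12*x**5 + 22*x**4 - 6*x**3 - 3*x**2 - 18*x + 9 and u'(x)^2 = 81*x**4 + 72*x**3 + 70*x**2 + 24*x + 9.
Integrate each monomial from 0 to 5 using ∫_0^5 c·x^n dx = c·5^(n+1)/(n+1):
  ∫_0^5 u(x)^2 dx = ∫_0^5 (9*x^6 + 12*x^5 + 22*x^4 - 6*x^3 - 3*x^2 - 18*x + 9) dx. Term by term:
    ∫_0^5 9*x^6 dx = 703125/7;  ∫_0^5 12*x^5 dx = 31250;  ∫_0^5 22*x^4 dx = 13750;
    ∫_0^5 -6*x^3 dx = -1875/2;  ∫_0^5 -3*x^2 dx = -125;  ∫_0^5 -18*x dx = -225;
    ∫_0^5 9 dx = 45.
  Sum: 703125/7 + 31250 + 13750 − 1875/2 − 125 − 225 + 45 = 2018855/14.
  ∫_0^5 u'(x)^2 dx = ∫_0^5 (81*x^4 + 72*x^3 + 70*x^2 + 24*x + 9) dx. Term by term:
    ∫_0^5 81*x^4 dx = 50625;  ∫_0^5 72*x^3 dx = 11250;  ∫_0^5 70*x^2 dx = 8750/3;
    ∫_0^5 24*x dx = 300;  ∫_0^5 9 dx = 45.
  Sum: 50625 + 11250 + 8750/3 + 300 + 45 = 195410/3.
Adding: ||u||_{H^1}^2 = 2018855/14 + 195410/3 = 8792305/42.


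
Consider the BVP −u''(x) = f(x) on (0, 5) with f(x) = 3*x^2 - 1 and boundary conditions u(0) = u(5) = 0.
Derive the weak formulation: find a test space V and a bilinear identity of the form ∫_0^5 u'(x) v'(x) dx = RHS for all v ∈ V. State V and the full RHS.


V = H^1_0(0, 5) (so v(0) = v(5) = 0); weak form: ∫_0^5 u'v' dx = ∫_0^5 (3*x^2 - 1) v dx for all v ∈ V.

Multiply both sides by a test function v and integrate from 0 to 5:
  ∫_0^5 −u''(x) v(x) dx = ∫_0^5 f(x) v(x) dx.
Integrate the LHS by parts once:
  ∫_0^5 −u'' v dx = −[u'(x) v(x)]_0^5 + ∫_0^5 u'(x) v'(x) dx.
Thus ∫_0^5 u'(x) v'(x) dx = ∫_0^5 f(x) v(x) dx + [u'(x) v(x)]_0^5.
Choose V so that boundary terms are either known or forced to vanish.
u is Dirichlet: u(0) = u(5) = 0. Let V = H^1_0(0, 5); then v(0) = v(5) = 0, and [u' v]_0^5 = 0.
Weak formulation: find u (satisfying any essential BC) such that ∫_0^5 u'(x) v'(x) dx = ∫_0^5 f v dx for all v ∈ V.
Substituting f(x) = 3*x^2 - 1, the right-hand side is ∫_0^5 (3*x^2 - 1) v dx.


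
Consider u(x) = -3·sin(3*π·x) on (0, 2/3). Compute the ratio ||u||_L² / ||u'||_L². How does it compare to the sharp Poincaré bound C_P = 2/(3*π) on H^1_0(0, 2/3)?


||u||_L² / ||u'||_L² = 1/(3*π) < C_P = 2/(3*π).

u(x) = -3·sin(3*π·x), so u'(x) = -9*π*cos(3*π*x).
Writing u(x) = A·sin(kπx/L) with A = -3 and k = 2, use ∫_0^L sin²(kπx/L) dx = L/2 and ∫_0^L cos²(kπx/L) dx = L/2.
u² = 9·sin²(3*π·x) and (u')² = 81*π^2·cos²(3*π·x), and each of sin², cos² integrates to L/2 = 1/3 over (0, 2/3).
∫_0^2/3 u² dx = 3, so ||u||_L² = sqrt(3).
∫_0^2/3 (u')² dx = 27*π^2, so ||u'||_L² = 3*sqrt(3)*π.
Ratio ||u||_L² / ||u'||_L² = 1/(3*π).
Sharp Poincaré constant on H^1_0(0, 2/3) is C_P = L/π = 2/(3*π), achieved by sin(3*π/2·x).
This is the k = 2 harmonic; the ratio L/(kπ) is strictly less than C_P = L/π, consistent with the sharp inequality ||u||_L² ≤ C_P ||u'||_L².


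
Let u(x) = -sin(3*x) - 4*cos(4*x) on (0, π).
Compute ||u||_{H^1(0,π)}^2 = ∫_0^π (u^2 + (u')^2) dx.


||u||_{H^1(0,π)}^2 = -816/7 + 141*π

u'(x) = 16*sin(4*x) - 3*cos(3*x).
Expand u² and (u')² and integrate term by term on (0, π), using: for integers n ≥ 1, ∫_0^π sin²(nx) dx = ∫_0^π cos²(nx) dx = π/2; for n ≠ n', ∫_0^π sin(nx)sin(n'x) dx = ∫_0^π cos(nx)cos(n'x) dx = 0; and by product-to-sum, ∫_0^π sin(nx)cos(n'x) dx = ½∫_0^π [sin((n+n')x) + sin((n−n')x)] dx, which is 0 when n+n' is even and 2n/(n²−n'²) when n+n' is odd (it need not vanish on (0, π)).
  u² squared terms: (-1)²·∫sin(3x)² dx = 1·π/2 = π/2;  (-4)²·∫cos(4x)² dx = 16·π/2 = 8*π.
  u² cross terms: 2·(-1)·(-4)·∫sin(3x)·cos(4x) dx = 8·(-6/7) = -48/7.
  So ∫_0^π u² dx = π/2 + 8*π − 48/7 = -48/7 + 17*π/2.
  (u')² squared terms: (-3)²·∫cos(3x)² dx = 9·π/2 = 9*π/2;  (16)²·∫sin(4x)² dx = 256·π/2 = 128*π.
  (u')² cross terms: 2·(-3)·(16)·∫cos(3x)·sin(4x) dx = -96·(8/7) = -768/7.
  So ∫_0^π (u')² dx = 9*π/2 + 128*π − 768/7 = -768/7 + 265*π/2.
||u||_{H^1}^2 = (-48/7 + 17*π/2) + (-768/7 + 265*π/2) = -816/7 + 141*π.


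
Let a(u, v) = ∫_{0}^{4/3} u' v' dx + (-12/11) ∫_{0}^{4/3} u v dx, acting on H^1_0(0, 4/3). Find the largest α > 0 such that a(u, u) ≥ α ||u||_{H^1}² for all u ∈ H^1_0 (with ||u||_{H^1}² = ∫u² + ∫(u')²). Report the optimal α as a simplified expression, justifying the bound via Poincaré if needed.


α = 3*(-64 + 33*π^2)/(11*(16 + 9*π^2))

Coercivity of a(·,·) on H^1_0(0, 4/3) means a(u, u) ≥ α ||u||_{H^1}² for every u ∈ H^1_0.
The interval has length L = 4/3, and Poincaré/coercivity depend only on L. Here a(u, u) = ∫(u')² + (-12/11)·∫u².
Here c = -12/11 < 0 with |c| < (π/L)² = 9*π^2/16, so coercivity still holds. The condition a(u,u) ≥ α||u||_{H^1}² reads (1−α)∫(u')² ≥ (α−c)∫u². Any admissible α is ≤ 1 (rapidly oscillating u have ∫u²/∫(u')² → 0), and α = 1 would force 0 ≥ (1−c)∫u², impossible since c < 1; so 1−α > 0. By the sharp Poincaré inequality on H^1_0 of an interval of length L, ∫(u')² ≥ (π/L)²∫u² with equality for the first sine mode sin(π(x−x₀)/L) (x₀ the left endpoint), so the inequality holds for all u iff (1−α)(π/L)² ≥ α − c, i.e. α ≤ ((π/L)² + c)/((π/L)² + 1) = (1 + c(L/π)²)/(1 + (L/π)²). (Direct route, valid since c ≤ 0: Poincaré gives c∫u² ≥ c(L/π)²∫(u')², so a(u,u) ≥ (1 + c(L/π)²)∫(u')², while ||u||_{H^1}² ≤ (1 + (L/π)²)∫(u')²; dividing yields the same α.) With (π/L)² = 9*π^2/16 and c = -12/11, the largest admissible constant is α = ((π/L)² + c)/((π/L)² + 1).
Simplifying, α = 3*(-64 + 33*π^2)/(11*(16 + 9*π^2)).


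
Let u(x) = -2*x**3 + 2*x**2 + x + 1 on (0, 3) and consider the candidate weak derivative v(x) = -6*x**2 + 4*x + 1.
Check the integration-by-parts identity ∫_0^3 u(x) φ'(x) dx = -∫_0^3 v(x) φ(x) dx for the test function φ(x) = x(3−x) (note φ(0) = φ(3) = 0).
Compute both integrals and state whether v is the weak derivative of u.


LHS = 207/5, RHS = 207/5. Yes, v = u' weakly.

u(x) = -2*x**3 + 2*x**2 + x + 1, classical derivative u'(x) = -6*x**2 + 4*x + 1.
φ(x) = x(3−x), so φ'(x) = 3 - 2*x.
Note φ(0) = φ(3) = 0, so the boundary term u·φ vanishes.
LHS = ∫_0^3 u(x) φ'(x) dx = ∫_0^3 (4*x^4 - 10*x^3 + 4*x^2 + x + 3) dx. Term by term:
  ∫_0^3 4*x^4 dx = 972/5;  ∫_0^3 -10*x^3 dx = -405/2;  ∫_0^3 4*x^2 dx = 36;
  ∫_0^3 x dx = 9/2;  ∫_0^3 3 dx = 9.
Sum: 972/5 − 405/2 + 36 + 9/2 + 9 = 207/5.
So LHS = 207/5.
∫_0^3 v(x) φ(x) dx = ∫_0^3 (6*x^4 - 22*x^3 + 11*x^2 + 3*x) dx. Term by term:
  ∫_0^3 6*x^4 dx = 1458/5;  ∫_0^3 -22*x^3 dx = -891/2;  ∫_0^3 11*x^2 dx = 99;
  ∫_0^3 3*x dx = 27/2.
Sum: 1458/5 − 891/2 + 99 + 27/2 = -207/5.
So RHS = -∫_0^3 v(x) φ(x) dx = 207/5.
LHS = RHS, so the identity holds for this test φ.
Moreover u is smooth here and v(x) = u'(x) = -6*x**2 + 4*x + 1 pointwise, so the identity holds for every test function. Hence v is the weak derivative of u.


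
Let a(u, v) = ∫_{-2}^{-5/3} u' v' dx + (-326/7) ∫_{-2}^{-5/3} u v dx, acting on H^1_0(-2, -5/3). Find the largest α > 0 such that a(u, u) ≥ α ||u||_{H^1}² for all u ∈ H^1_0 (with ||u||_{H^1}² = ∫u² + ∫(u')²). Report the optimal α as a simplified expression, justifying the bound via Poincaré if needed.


α = (-326 + 63*π^2)/(7*(1 + 9*π^2))

Coercivity of a(·,·) on H^1_0(-2, -5/3) means a(u, u) ≥ α ||u||_{H^1}² for every u ∈ H^1_0.
The interval has length L = 1/3, and Poincaré/coercivity depend only on L. Here a(u, u) = ∫(u')² + (-326/7)·∫u².
Here c = -326/7 < 0 with |c| < (π/L)² = 9*π^2, so coercivity still holds. The condition a(u,u) ≥ α||u||_{H^1}² reads (1−α)∫(u')² ≥ (α−c)∫u². Any admissible α is ≤ 1 (rapidly oscillating u have ∫u²/∫(u')² → 0), and α = 1 would force 0 ≥ (1−c)∫u², impossible since c < 1; so 1−α > 0. By the sharp Poincaré inequality on H^1_0 of an interval of length L, ∫(u')² ≥ (π/L)²∫u² with equality for the first sine mode sin(π(x−x₀)/L) (x₀ the left endpoint), so the inequality holds for all u iff (1−α)(π/L)² ≥ α − c, i.e. α ≤ ((π/L)² + c)/((π/L)² + 1) = (1 + c(L/π)²)/(1 + (L/π)²). (Direct route, valid since c ≤ 0: Poincaré gives c∫u² ≥ c(L/π)²∫(u')², so a(u,u) ≥ (1 + c(L/π)²)∫(u')², while ||u||_{H^1}² ≤ (1 + (L/π)²)∫(u')²; dividing yields the same α.) With (π/L)² = 9*π^2 and c = -326/7, the largest admissible constant is α = ((π/L)² + c)/((π/L)² + 1).
Simplifying, α = (-326 + 63*π^2)/(7*(1 + 9*π^2)).


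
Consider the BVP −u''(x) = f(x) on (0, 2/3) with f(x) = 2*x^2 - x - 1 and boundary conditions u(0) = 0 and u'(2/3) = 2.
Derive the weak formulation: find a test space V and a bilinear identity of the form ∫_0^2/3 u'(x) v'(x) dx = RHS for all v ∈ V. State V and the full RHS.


V = {v ∈ H^1(0, 2/3) : v(0) = 0} (test functions vanish at x = 0 where u is specified); weak form: ∫_0^2/3 u'v' dx = ∫_0^2/3 (2*x^2 - x - 1) v dx + 2·v(2/3) for all v ∈ V.

Multiply both sides by a test function v and integrate from 0 to 2/3:
  ∫_0^2/3 −u''(x) v(x) dx = ∫_0^2/3 f(x) v(x) dx.
Integrate the LHS by parts once:
  ∫_0^2/3 −u'' v dx = −[u'(x) v(x)]_0^2/3 + ∫_0^2/3 u'(x) v'(x) dx.
Thus ∫_0^2/3 u'(x) v'(x) dx = ∫_0^2/3 f(x) v(x) dx + [u'(x) v(x)]_0^2/3.
Choose V so that boundary terms are either known or forced to vanish.
Mixed BC: u(0) = 0 (Dirichlet) and u'(2/3) = 2 (Neumann). Define V = {v ∈ H^1(0, 2/3) : v(0) = 0}. Then [u' v]_0^2/3 = u'(2/3)·v(2/3) − u'(0)·0 = 2·v(2/3).
Weak formulation: find u (satisfying any essential BC) such that ∫_0^2/3 u'(x) v'(x) dx = ∫_0^2/3 f v dx + 2·v(2/3) for all v ∈ V (Dirichlet at 0 absorbed into V; Neumann datum at x = 2/3 contributes the boundary term).
Substituting f(x) = 2*x^2 - x - 1, the right-hand side is ∫_0^2/3 (2*x^2 - x - 1) v dx + 2·v(2/3).


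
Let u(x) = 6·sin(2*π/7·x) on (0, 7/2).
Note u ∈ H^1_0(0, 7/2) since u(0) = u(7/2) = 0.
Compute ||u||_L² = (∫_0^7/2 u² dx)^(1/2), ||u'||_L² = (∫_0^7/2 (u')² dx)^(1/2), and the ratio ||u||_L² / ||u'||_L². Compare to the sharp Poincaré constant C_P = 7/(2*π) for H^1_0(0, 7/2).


||u||_L² / ||u'||_L² = 7/(2*π) = C_P.

u(x) = 6·sin(2*π/7·x), so u'(x) = 12*π*cos(2*π*x/7)/7.
Writing u(x) = A·sin(kπx/L) with A = 6 and k = 1, use ∫_0^L sin²(kπx/L) dx = L/2 and ∫_0^L cos²(kπx/L) dx = L/2.
u² = 36·sin²(2*π/7·x) and (u')² = 144*π^2/49·cos²(2*π/7·x), and each of sin², cos² integrates to L/2 = 7/4 over (0, 7/2).
∫_0^7/2 u² dx = 63, so ||u||_L² = 3*sqrt(7).
∫_0^7/2 (u')² dx = 36*π^2/7, so ||u'||_L² = 6*sqrt(7)*π/7.
Ratio ||u||_L² / ||u'||_L² = 7/(2*π).
Sharp Poincaré constant on H^1_0(0, 7/2) is C_P = L/π = 7/(2*π), achieved by sin(2*π/7·x).
This is the k = 1 eigenfunction (up to amplitude), so the ratio equals the sharp Poincaré constant exactly.


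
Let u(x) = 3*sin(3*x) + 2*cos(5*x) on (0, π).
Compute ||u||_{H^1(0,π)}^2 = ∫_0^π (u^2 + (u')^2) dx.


||u||_{H^1(0,π)}^2 = 97*π

u'(x) = -10*sin(5*x) + 9*cos(3*x).
Expand u² and (u')² and integrate term by term on (0, π), using: for integers n ≥ 1, ∫_0^π sin²(nx) dx = ∫_0^π cos²(nx) dx = π/2; for n ≠ n', ∫_0^π sin(nx)sin(n'x) dx = ∫_0^π cos(nx)cos(n'x) dx = 0; and by product-to-sum, ∫_0^π sin(nx)cos(n'x) dx = ½∫_0^π [sin((n+n')x) + sin((n−n')x)] dx, which is 0 when n+n' is even and 2n/(n²−n'²) when n+n' is odd (it need not vanish on (0, π)).
  u² squared terms: (2)²·∫cos(5x)² dx = 4·π/2 = 2*π;  (3)²·∫sin(3x)² dx = 9·π/2 = 9*π/2.
  u² cross terms: 2·(2)·(3)·∫cos(5x)·sin(3x) dx = 12·(0) = 0.
  So ∫_0^π u² dx = 2*π + 9*π/2 + 0 = 13*π/2.
  (u')² squared terms: (-10)²·∫sin(5x)² dx = 100·π/2 = 50*π;  (9)²·∫cos(3x)² dx = 81·π/2 = 81*π/2.
  (u')² cross terms: 2·(-10)·(9)·∫sin(5x)·cos(3x) dx = -180·(0) = 0.
  So ∫_0^π (u')² dx = 50*π + 81*π/2 + 0 = 181*π/2.
||u||_{H^1}^2 = (13*π/2) + (181*π/2) = 97*π.


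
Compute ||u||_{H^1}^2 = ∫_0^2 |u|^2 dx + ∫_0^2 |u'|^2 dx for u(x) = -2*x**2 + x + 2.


||u||_{H^1}^2 = 178/5

The H^1 norm (squared) on an interval (0, L) is
  ||u||_{H^1}^2 = ∫_0^L u(x)^2 dx + ∫_0^L u'(x)^2 dx.
Compute u'(x) = 1 - 4*x.
Then u(x)^2 = 4*x**4 - 4*x**3 - 7*x**2 + 4*x + 4 and u'(x)^2 = 16*x**2 - 8*x + 1.
Integrate each monomial from 0 to 2 using ∫_0^2 c·x^n dx = c·2^(n+1)/(n+1):
  ∫_0^2 u(x)^2 dx = ∫_0^2 (4*x^4 - 4*x^3 - 7*x^2 + 4*x + 4) dx. Term by term:
    ∫_0^2 4*x^4 dx = 128/5;  ∫_0^2 -4*x^3 dx = -16;  ∫_0^2 -7*x^2 dx = -56/3;
    ∫_0^2 4*x dx = 8;  ∫_0^2 4 dx = 8.
  Sum: 128/5 − 16 − 56/3 + 8 + 8 = 104/15.
  ∫_0^2 u'(x)^2 dx = ∫_0^2 (16*x^2 - 8*x + 1) dx. Term by term:
    ∫_0^2 16*x^2 dx = 128/3;  ∫_0^2 -8*x dx = -16;  ∫_0^2 1 dx = 2.
  Sum: 128/3 − 16 + 2 = 86/3.
Adding: ||u||_{H^1}^2 = 104/15 + 86/3 = 178/5.


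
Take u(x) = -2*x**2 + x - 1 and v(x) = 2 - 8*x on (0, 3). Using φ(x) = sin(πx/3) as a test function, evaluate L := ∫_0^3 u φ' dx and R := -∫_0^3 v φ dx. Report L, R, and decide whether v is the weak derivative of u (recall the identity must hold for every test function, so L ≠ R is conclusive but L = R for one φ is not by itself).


LHS = 30/π, RHS = 60/π. No, v is not the weak derivative of u.

u(x) = -2*x**2 + x - 1, classical derivative u'(x) = 1 - 4*x.
φ(x) = sin(πx/3), so φ'(x) = π*cos(π*x/3)/3.
Note φ(0) = φ(3) = 0, so the boundary term u·φ vanishes.
LHS = ∫_0^3 u(x) φ'(x) dx = ∫_0^3 (-2*π*x^2*cos(π*x/3)/3 + π*x*cos(π*x/3)/3 - π*cos(π*x/3)/3) dx. Term by term:
  ∫_0^3 -π*cos(π*x/3)/3 dx = 0;  ∫_0^3 -2*π*x^2*cos(π*x/3)/3 dx = 36/π;  ∫_0^3 π*x*cos(π*x/3)/3 dx = -6/π.
Sum: 0 + 36/π − 6/π = 30/π.
So LHS = 30/π.
∫_0^3 v(x) φ(x) dx = ∫_0^3 (-8*x*sin(π*x/3) + 2*sin(π*x/3)) dx. Term by term:
  ∫_0^3 2*sin(π*x/3) dx = 12/π;  ∫_0^3 -8*x*sin(π*x/3) dx = -72/π.
Sum: 12/π − 72/π = -60/π.
So RHS = -∫_0^3 v(x) φ(x) dx = 60/π.
LHS − RHS = -30/π ≠ 0, so the identity fails.
(For a valid weak derivative the identity must hold for EVERY test function, in particular this one. The failure shows v is NOT the weak derivative of u.)
Correct weak derivative would be u'(x) = 1 - 4*x.


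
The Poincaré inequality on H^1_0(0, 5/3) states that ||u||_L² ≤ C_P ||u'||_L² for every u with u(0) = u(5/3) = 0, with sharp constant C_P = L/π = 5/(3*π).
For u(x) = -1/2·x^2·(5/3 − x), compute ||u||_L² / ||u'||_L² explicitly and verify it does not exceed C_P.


||u||_L² / ||u'||_L² = 5*sqrt(14)/42 < C_P = 5/(3*π).

u(x) = -1/2·x^2·(5/3 − x), so u'(x) = x*(9*x - 10)/6.
u(x) = -1/2·x^2·(5/3 − x) vanishes at x = 0 and x = 5/3, so u ∈ H^1_0(0, 5/3). Differentiate via the product rule and integrate the resulting polynomials term by term.
  ∫_0^5/3 u² dx = ∫_0^5/3 (x^6/4 - 5*x^5/6 + 25*x^4/36) dx. Term by term:
    ∫_0^5/3 x^6/4 dx = 78125/61236;  ∫_0^5/3 -5*x^5/6 dx = -78125/26244;  ∫_0^5/3 25*x^4/36 dx = 15625/8748.
  Sum: 78125/61236 − 78125/26244 + 15625/8748 = 15625/183708.
  ∫_0^5/3 (u')² dx = ∫_0^5/3 (9*x^4/4 - 5*x^3 + 25*x^2/9) dx. Term by term:
    ∫_0^5/3 9*x^4/4 dx = 625/108;  ∫_0^5/3 -5*x^3 dx = -3125/324;  ∫_0^5/3 25*x^2/9 dx = 3125/729.
  Sum: 625/108 − 3125/324 + 3125/729 = 625/1458.
∫_0^5/3 u² dx = 15625/183708, so ||u||_L² = 125*sqrt(7)/1134.
∫_0^5/3 (u')² dx = 625/1458, so ||u'||_L² = 25*sqrt(2)/54.
Ratio ||u||_L² / ||u'||_L² = 5*sqrt(14)/42.
Sharp Poincaré constant on H^1_0(0, 5/3) is C_P = L/π = 5/(3*π), achieved by sin(3*π/5·x).
A polynomial bump cannot attain the sharp Poincaré constant (only the first sine eigenfunction does), so the ratio is strictly less than C_P, consistent with ||u||_L² ≤ C_P ||u'||_L².


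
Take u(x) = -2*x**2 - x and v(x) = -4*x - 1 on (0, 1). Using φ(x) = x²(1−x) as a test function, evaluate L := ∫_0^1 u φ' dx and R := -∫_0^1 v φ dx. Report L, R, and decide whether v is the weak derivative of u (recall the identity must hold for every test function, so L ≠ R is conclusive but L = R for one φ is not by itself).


LHS = 17/60, RHS = 17/60. Yes, v = u' weakly.

u(x) = -2*x**2 - x, classical derivative u'(x) = -4*x - 1.
φ(x) = x²(1−x), so φ'(x) = x*(2 - 3*x).
Note φ(0) = φ(1) = 0, so the boundary term u·φ vanishes.
LHS = ∫_0^1 u(x) φ'(x) dx = ∫_0^1 (6*x^4 - x^3 - 2*x^2) dx. Term by term:
  ∫_0^1 6*x^4 dx = 6/5;  ∫_0^1 -x^3 dx = -1/4;  ∫_0^1 -2*x^2 dx = -2/3.
Sum: 6/5 − 1/4 − 2/3 = 17/60.
So LHS = 17/60.
∫_0^1 v(x) φ(x) dx = ∫_0^1 (4*x^4 - 3*x^3 - x^2) dx. Term by term:
  ∫_0^1 4*x^4 dx = 4/5;  ∫_0^1 -3*x^3 dx = -3/4;  ∫_0^1 -x^2 dx = -1/3.
Sum: 4/5 − 3/4 − 1/3 = -17/60.
So RHS = -∫_0^1 v(x) φ(x) dx = 17/60.
LHS = RHS, so the identity holds for this test φ.
Moreover u is smooth here and v(x) = u'(x) = -4*x - 1 pointwise, so the identity holds for every test function. Hence v is the weak derivative of u.


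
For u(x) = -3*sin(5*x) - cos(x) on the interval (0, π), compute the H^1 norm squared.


||u||_{H^1(0,π)}^2 = 118*π

u'(x) = sin(x) - 15*cos(5*x).
Expand u² and (u')² and integrate term by term on (0, π), using: for integers n ≥ 1, ∫_0^π sin²(nx) dx = ∫_0^π cos²(nx) dx = π/2; for n ≠ n', ∫_0^π sin(nx)sin(n'x) dx = ∫_0^π cos(nx)cos(n'x) dx = 0; and by product-to-sum, ∫_0^π sin(nx)cos(n'x) dx = ½∫_0^π [sin((n+n')x) + sin((n−n')x)] dx, which is 0 when n+n' is even and 2n/(n²−n'²) when n+n' is odd (it need not vanish on (0, π)).
  u² squared terms: (-1)²·∫cos(x)² dx = 1·π/2 = π/2;  (-3)²·∫sin(5x)² dx = 9·π/2 = 9*π/2.
  u² cross terms: 2·(-1)·(-3)·∫cos(x)·sin(5x) dx = 6·(0) = 0.
  So ∫_0^π u² dx = π/2 + 9*π/2 + 0 = 5*π.
  (u')² squared terms: (-15)²·∫cos(5x)² dx = 225·π/2 = 225*π/2;  (1)²·∫sin(x)² dx = 1·π/2 = π/2.
  (u')² cross terms: 2·(-15)·(1)·∫cos(5x)·sin(x) dx = -30·(0) = 0.
  So ∫_0^π (u')² dx = 225*π/2 + π/2 + 0 = 113*π.
||u||_{H^1}^2 = (5*π) + (113*π) = 118*π.


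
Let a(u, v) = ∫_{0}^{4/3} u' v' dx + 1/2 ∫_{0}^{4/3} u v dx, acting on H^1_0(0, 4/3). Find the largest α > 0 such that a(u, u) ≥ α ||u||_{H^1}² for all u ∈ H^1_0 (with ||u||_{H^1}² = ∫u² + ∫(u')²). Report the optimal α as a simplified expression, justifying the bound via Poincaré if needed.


α = (8 + 9*π^2)/(16 + 9*π^2)

Coercivity of a(·,·) on H^1_0(0, 4/3) means a(u, u) ≥ α ||u||_{H^1}² for every u ∈ H^1_0.
The interval has length L = 4/3, and Poincaré/coercivity depend only on L. Here a(u, u) = ∫(u')² + (1/2)·∫u².
Here 0 < c = 1/2 < 1. The condition a(u,u) ≥ α||u||_{H^1}² reads (1−α)∫(u')² ≥ (α−c)∫u². Any admissible α is ≤ 1 (rapidly oscillating u have ∫u²/∫(u')² → 0), and α = 1 would force 0 ≥ (1−c)∫u², impossible since c < 1; so 1−α > 0. By the sharp Poincaré inequality on H^1_0 of an interval of length L, ∫(u')² ≥ (π/L)²∫u² with equality for the first sine mode sin(π(x−x₀)/L) (x₀ the left endpoint), so the inequality holds for all u iff (1−α)(π/L)² ≥ α − c, i.e. α ≤ ((π/L)² + c)/((π/L)² + 1) = (1 + c(L/π)²)/(1 + (L/π)²). With (π/L)² = 9*π^2/16 and c = 1/2, the largest admissible constant is α = ((π/L)² + c)/((π/L)² + 1).
Simplifying, α = (8 + 9*π^2)/(16 + 9*π^2).


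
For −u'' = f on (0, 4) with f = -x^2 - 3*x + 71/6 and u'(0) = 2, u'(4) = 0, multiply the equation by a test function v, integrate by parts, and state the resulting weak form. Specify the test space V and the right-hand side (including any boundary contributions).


V = H^1(0, 4) (v unrestricted at boundary; u is determined up to an additive constant); weak form: ∫_0^4 u'v' dx = ∫_0^4 (-x^2 - 3*x + 71/6) v dx − 2·v(0) for all v ∈ V.

Multiply both sides by a test function v and integrate from 0 to 4:
  ∫_0^4 −u''(x) v(x) dx = ∫_0^4 f(x) v(x) dx.
Integrate the LHS by parts once:
  ∫_0^4 −u'' v dx = −[u'(x) v(x)]_0^4 + ∫_0^4 u'(x) v'(x) dx.
Thus ∫_0^4 u'(x) v'(x) dx = ∫_0^4 f(x) v(x) dx + [u'(x) v(x)]_0^4.
Choose V so that boundary terms are either known or forced to vanish.
u has inhomogeneous Neumann u'(0) = 2, u'(4) = 0. [u' v]_0^4 = (0)·v(4) − (2)·v(0) = − 2·v(0). Take V = H^1(0, 4); boundary term becomes part of RHS.
Weak formulation: find u (satisfying any essential BC) such that ∫_0^4 u'(x) v'(x) dx = ∫_0^4 f v dx − 2·v(0) for all v ∈ V (Neumann data are natural BCs: they enter the RHS as boundary terms).
Substituting f(x) = -x^2 - 3*x + 71/6, the right-hand side is ∫_0^4 (-x^2 - 3*x + 71/6) v dx − 2·v(0).
Compatibility check (pure Neumann): taking v ≡ 1 ∈ V gives 0 = ∫_0^4 f dx + (0) − (2), i.e. ∫_0^4 f dx must equal u'(0) − u'(4) = 2. Indeed ∫_0^4 (-x^2 - 3*x + 71/6) dx = 2, so the data are compatible. The solution is then unique only up to an additive constant (fix it e.g. by requiring ∫_0^4 u dx = 0).


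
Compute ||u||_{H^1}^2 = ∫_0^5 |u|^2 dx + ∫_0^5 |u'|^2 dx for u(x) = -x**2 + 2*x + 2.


||u||_{H^1}^2 = 620/3

The H^1 norm (squared) on an interval (0, L) is
  ||u||_{H^1}^2 = ∫_0^L u(x)^2 dx + ∫_0^L u'(x)^2 dx.
Compute u'(x) = 2 - 2*x.
Then u(x)^2 = x**4 - 4*x**3 + 8*x + 4 and u'(x)^2 = 4*x**2 - 8*x + 4.
Integrate each monomial from 0 to 5 using ∫_0^5 c·x^n dx = c·5^(n+1)/(n+1):
  ∫_0^5 u(x)^2 dx = ∫_0^5 (x^4 - 4*x^3 + 8*x + 4) dx. Term by term:
    ∫_0^5 x^4 dx = 625;  ∫_0^5 -4*x^3 dx = -625;  ∫_0^5 8*x dx = 100;
    ∫_0^5 4 dx = 20.
  Sum: 625 − 625 + 100 + 20 = 120.
  ∫_0^5 u'(x)^2 dx = ∫_0^5 (4*x^2 - 8*x + 4) dx. Term by term:
    ∫_0^5 4*x^2 dx = 500/3;  ∫_0^5 -8*x dx = -100;  ∫_0^5 4 dx = 20.
  Sum: 500/3 − 100 + 20 = 260/3.
Adding: ||u||_{H^1}^2 = 120 + 260/3 = 620/3.


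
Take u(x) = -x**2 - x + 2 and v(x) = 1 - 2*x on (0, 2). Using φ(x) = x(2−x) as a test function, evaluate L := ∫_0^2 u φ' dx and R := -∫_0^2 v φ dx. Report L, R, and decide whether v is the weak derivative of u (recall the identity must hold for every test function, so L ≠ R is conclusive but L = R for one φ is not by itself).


LHS = 4, RHS = 4/3. No, v is not the weak derivative of u.

u(x) = -x**2 - x + 2, classical derivative u'(x) = -2*x - 1.
φ(x) = x(2−x), so φ'(x) = 2 - 2*x.
Note φ(0) = φ(2) = 0, so the boundary term u·φ vanishes.
LHS = ∫_0^2 u(x) φ'(x) dx = ∫_0^2 (2*x^3 - 6*x + 4) dx. Term by term:
  ∫_0^2 2*x^3 dx = 8;  ∫_0^2 -6*x dx = -12;  ∫_0^2 4 dx = 8.
Sum: 8 − 12 + 8 = 4.
So LHS = 4.
∫_0^2 v(x) φ(x) dx = ∫_0^2 (2*x^3 - 5*x^2 + 2*x) dx. Term by term:
  ∫_0^2 2*x^3 dx = 8;  ∫_0^2 -5*x^2 dx = -40/3;  ∫_0^2 2*x dx = 4.
Sum: 8 − 40/3 + 4 = -4/3.
So RHS = -∫_0^2 v(x) φ(x) dx = 4/3.
LHS − RHS = 8/3 ≠ 0, so the identity fails.
(For a valid weak derivative the identity must hold for EVERY test function, in particular this one. The failure shows v is NOT the weak derivative of u.)
Correct weak derivative would be u'(x) = -2*x - 1.


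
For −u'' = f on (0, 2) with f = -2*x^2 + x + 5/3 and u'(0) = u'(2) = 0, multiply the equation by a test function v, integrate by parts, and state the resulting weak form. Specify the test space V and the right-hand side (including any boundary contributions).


V = H^1(0, 2) (no boundary constraint on v; u is determined up to an additive constant); weak form: ∫_0^2 u'v' dx = ∫_0^2 (-2*x^2 + x + 5/3) v dx for all v ∈ V.

Multiply both sides by a test function v and integrate from 0 to 2:
  ∫_0^2 −u''(x) v(x) dx = ∫_0^2 f(x) v(x) dx.
Integrate the LHS by parts once:
  ∫_0^2 −u'' v dx = −[u'(x) v(x)]_0^2 + ∫_0^2 u'(x) v'(x) dx.
Thus ∫_0^2 u'(x) v'(x) dx = ∫_0^2 f(x) v(x) dx + [u'(x) v(x)]_0^2.
Choose V so that boundary terms are either known or forced to vanish.
u has homogeneous Neumann: u'(0) = u'(2) = 0. So [u' v]_0^2 = 0·v(2) − 0·v(0) = 0 for any v; take V = H^1(0, 2).
Weak formulation: find u (satisfying any essential BC) such that ∫_0^2 u'(x) v'(x) dx = ∫_0^2 f v dx for all v ∈ V (homogeneous Neumann, so boundary terms vanish).
Substituting f(x) = -2*x^2 + x + 5/3, the right-hand side is ∫_0^2 (-2*x^2 + x + 5/3) v dx.
Compatibility check (pure Neumann): taking v ≡ 1 ∈ V gives 0 = ∫_0^2 f dx + (0) − (0), i.e. ∫_0^2 f dx must equal u'(0) − u'(2) = 0. Indeed ∫_0^2 (-2*x^2 + x + 5/3) dx = 0, so the data are compatible. The solution is then unique only up to an additive constant (fix it e.g. by requiring ∫_0^2 u dx = 0).


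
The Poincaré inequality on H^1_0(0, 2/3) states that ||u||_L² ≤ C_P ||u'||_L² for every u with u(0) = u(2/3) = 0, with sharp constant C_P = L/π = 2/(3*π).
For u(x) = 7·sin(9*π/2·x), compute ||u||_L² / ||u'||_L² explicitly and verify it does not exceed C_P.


||u||_L² / ||u'||_L² = 2/(9*π) < C_P = 2/(3*π).

u(x) = 7·sin(9*π/2·x), so u'(x) = 63*π*cos(9*π*x/2)/2.
Writing u(x) = A·sin(kπx/L) with A = 7 and k = 3, use ∫_0^L sin²(kπx/L) dx = L/2 and ∫_0^L cos²(kπx/L) dx = L/2.
u² = 49·sin²(9*π/2·x) and (u')² = 3969*π^2/4·cos²(9*π/2·x), and each of sin², cos² integrates to L/2 = 1/3 over (0, 2/3).
∫_0^2/3 u² dx = 49/3, so ||u||_L² = 7*sqrt(3)/3.
∫_0^2/3 (u')² dx = 1323*π^2/4, so ||u'||_L² = 21*sqrt(3)*π/2.
Ratio ||u||_L² / ||u'||_L² = 2/(9*π).
Sharp Poincaré constant on H^1_0(0, 2/3) is C_P = L/π = 2/(3*π), achieved by sin(3*π/2·x).
This is the k = 3 harmonic; the ratio L/(kπ) is strictly less than C_P = L/π, consistent with the sharp inequality ||u||_L² ≤ C_P ||u'||_L².


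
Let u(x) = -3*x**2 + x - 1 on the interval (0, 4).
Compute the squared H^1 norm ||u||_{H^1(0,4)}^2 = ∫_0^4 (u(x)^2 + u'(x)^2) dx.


||u||_{H^1}^2 = 34088/15

The H^1 norm (squared) on an interval (0, L) is
  ||u||_{H^1}^2 = ∫_0^L u(x)^2 dx + ∫_0^L u'(x)^2 dx.
Compute u'(x) = 1 - 6*x.
Then u(x)^2 = 9*x**4 - 6*x**3 + 7*x**2 - 2*x + 1 and u'(x)^2 = 36*x**2 - 12*x + 1.
Integrate each monomial from 0 to 4 using ∫_0^4 c·x^n dx = c·4^(n+1)/(n+1):
  ∫_0^4 u(x)^2 dx = ∫_0^4 (9*x^4 - 6*x^3 + 7*x^2 - 2*x + 1) dx. Term by term:
    ∫_0^4 9*x^4 dx = 9216/5;  ∫_0^4 -6*x^3 dx = -384;  ∫_0^4 7*x^2 dx = 448/3;
    ∫_0^4 -2*x dx = -16;  ∫_0^4 1 dx = 4.
  Sum: 9216/5 − 384 + 448/3 − 16 + 4 = 23948/15.
  ∫_0^4 u'(x)^2 dx = ∫_0^4 (36*x^2 - 12*x + 1) dx. Term by term:
    ∫_0^4 36*x^2 dx = 768;  ∫_0^4 -12*x dx = -96;  ∫_0^4 1 dx = 4.
  Sum: 768 − 96 + 4 = 676.
Adding: ||u||_{H^1}^2 = 23948/15 + 676 = 34088/15.


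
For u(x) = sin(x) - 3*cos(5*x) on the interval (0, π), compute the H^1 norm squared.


||u||_{H^1(0,π)}^2 = 118*π

u'(x) = 15*sin(5*x) + cos(x).
Expand u² and (u')² and integrate term by term on (0, π), using: for integers n ≥ 1, ∫_0^π sin²(nx) dx = ∫_0^π cos²(nx) dx = π/2; for n ≠ n', ∫_0^π sin(nx)sin(n'x) dx = ∫_0^π cos(nx)cos(n'x) dx = 0; and by product-to-sum, ∫_0^π sin(nx)cos(n'x) dx = ½∫_0^π [sin((n+n')x) + sin((n−n')x)] dx, which is 0 when n+n' is even and 2n/(n²−n'²) when n+n' is odd (it need not vanish on (0, π)).
  u² squared terms: (-3)²·∫cos(5x)² dx = 9·π/2 = 9*π/2;  (1)²·∫sin(x)² dx = 1·π/2 = π/2.
  u² cross terms: 2·(-3)·(1)·∫cos(5x)·sin(x) dx = -6·(0) = 0.
  So ∫_0^π u² dx = 9*π/2 + π/2 + 0 = 5*π.
  (u')² squared terms: (15)²·∫sin(5x)² dx = 225·π/2 = 225*π/2;  (1)²·∫cos(x)² dx = 1·π/2 = π/2.
  (u')² cross terms: 2·(15)·(1)·∫sin(5x)·cos(x) dx = 30·(0) = 0.
  So ∫_0^π (u')² dx = 225*π/2 + π/2 + 0 = 113*π.
||u||_{H^1}^2 = (5*π) + (113*π) = 118*π.


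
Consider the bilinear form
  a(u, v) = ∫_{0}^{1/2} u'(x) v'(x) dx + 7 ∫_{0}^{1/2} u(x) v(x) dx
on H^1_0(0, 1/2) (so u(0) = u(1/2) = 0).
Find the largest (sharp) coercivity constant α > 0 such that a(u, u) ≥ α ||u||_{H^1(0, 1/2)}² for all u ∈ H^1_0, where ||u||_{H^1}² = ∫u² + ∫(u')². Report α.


α = 1

Coercivity of a(·,·) on H^1_0(0, 1/2) means a(u, u) ≥ α ||u||_{H^1}² for every u ∈ H^1_0.
The interval has length L = 1/2, and Poincaré/coercivity depend only on L. Here a(u, u) = ∫(u')² + (7)·∫u².
Here c = 7 ≥ 1, so a(u,u) = ∫(u')² + c∫u² ≥ ∫(u')² + ∫u² = ||u||_{H^1}², i.e. α = 1 works. No larger α is possible: a(u,u) ≥ α||u||_{H^1}² means (1−α)∫(u')² ≥ (α−c)∫u², and for the modes u_n = sin(nπ(x−x₀)/L) (x₀ the left endpoint) one has ∫u_n²/∫(u_n')² = (L/(nπ))² → 0, so a(u_n,u_n)/||u_n||_{H^1}² → 1. Hence the optimal constant is α = 1.
Therefore α = 1.


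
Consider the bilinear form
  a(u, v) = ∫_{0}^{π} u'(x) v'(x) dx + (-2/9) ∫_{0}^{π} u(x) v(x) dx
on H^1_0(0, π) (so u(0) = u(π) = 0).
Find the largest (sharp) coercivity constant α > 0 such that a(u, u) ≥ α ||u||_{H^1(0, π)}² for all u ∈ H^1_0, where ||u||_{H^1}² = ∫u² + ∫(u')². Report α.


α = 7/18

Coercivity of a(·,·) on H^1_0(0, π) means a(u, u) ≥ α ||u||_{H^1}² for every u ∈ H^1_0.
The interval has length L = π, and Poincaré/coercivity depend only on L. Here a(u, u) = ∫(u')² + (-2/9)·∫u².
Here c = -2/9 < 0 with |c| < (π/L)² = 1, so coercivity still holds. The condition a(u,u) ≥ α||u||_{H^1}² reads (1−α)∫(u')² ≥ (α−c)∫u². Any admissible α is ≤ 1 (rapidly oscillating u have ∫u²/∫(u')² → 0), and α = 1 would force 0 ≥ (1−c)∫u², impossible since c < 1; so 1−α > 0. By the sharp Poincaré inequality on H^1_0 of an interval of length L, ∫(u')² ≥ (π/L)²∫u² with equality for the first sine mode sin(π(x−x₀)/L) (x₀ the left endpoint), so the inequality holds for all u iff (1−α)(π/L)² ≥ α − c, i.e. α ≤ ((π/L)² + c)/((π/L)² + 1) = (1 + c(L/π)²)/(1 + (L/π)²). (Direct route, valid since c ≤ 0: Poincaré gives c∫u² ≥ c(L/π)²∫(u')², so a(u,u) ≥ (1 + c(L/π)²)∫(u')², while ||u||_{H^1}² ≤ (1 + (L/π)²)∫(u')²; dividing yields the same α.) With (π/L)² = 1 and c = -2/9, the largest admissible constant is α = ((π/L)² + c)/((π/L)² + 1).
Simplifying, α = 7/18.


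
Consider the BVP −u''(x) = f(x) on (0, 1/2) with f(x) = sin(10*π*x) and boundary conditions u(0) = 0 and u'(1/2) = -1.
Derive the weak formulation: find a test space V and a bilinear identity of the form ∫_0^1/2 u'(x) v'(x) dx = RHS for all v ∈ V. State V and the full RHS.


V = {v ∈ H^1(0, 1/2) : v(0) = 0} (test functions vanish at x = 0 where u is specified); weak form: ∫_0^1/2 u'v' dx = ∫_0^1/2 (sin(10*π*x)) v dx − v(1/2) for all v ∈ V.

Multiply both sides by a test function v and integrate from 0 to 1/2:
  ∫_0^1/2 −u''(x) v(x) dx = ∫_0^1/2 f(x) v(x) dx.
Integrate the LHS by parts once:
  ∫_0^1/2 −u'' v dx = −[u'(x) v(x)]_0^1/2 + ∫_0^1/2 u'(x) v'(x) dx.
Thus ∫_0^1/2 u'(x) v'(x) dx = ∫_0^1/2 f(x) v(x) dx + [u'(x) v(x)]_0^1/2.
Choose V so that boundary terms are either known or forced to vanish.
Mixed BC: u(0) = 0 (Dirichlet) and u'(1/2) = -1 (Neumann). Define V = {v ∈ H^1(0, 1/2) : v(0) = 0}. Then [u' v]_0^1/2 = u'(1/2)·v(1/2) − u'(0)·0 = − v(1/2).
Weak formulation: find u (satisfying any essential BC) such that ∫_0^1/2 u'(x) v'(x) dx = ∫_0^1/2 f v dx − v(1/2) for all v ∈ V (Dirichlet at 0 absorbed into V; Neumann datum at x = 1/2 contributes the boundary term).
Substituting f(x) = sin(10*π*x), the right-hand side is ∫_0^1/2 (sin(10*π*x)) v dx − v(1/2).


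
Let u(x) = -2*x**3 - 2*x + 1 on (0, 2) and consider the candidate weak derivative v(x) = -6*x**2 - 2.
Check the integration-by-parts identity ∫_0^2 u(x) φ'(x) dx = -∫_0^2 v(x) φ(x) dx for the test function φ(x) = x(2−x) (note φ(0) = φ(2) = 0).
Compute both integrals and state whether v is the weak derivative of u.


LHS = 184/15, RHS = 184/15. Yes, v = u' weakly.

u(x) = -2*x**3 - 2*x + 1, classical derivative u'(x) = -6*x**2 - 2.
φ(x) = x(2−x), so φ'(x) = 2 - 2*x.
Note φ(0) = φ(2) = 0, so the boundary term u·φ vanishes.
LHS = ∫_0^2 u(x) φ'(x) dx = ∫_0^2 (4*x^4 - 4*x^3 + 4*x^2 - 6*x + 2) dx. Term by term:
  ∫_0^2 4*x^4 dx = 128/5;  ∫_0^2 -4*x^3 dx = -16;  ∫_0^2 4*x^2 dx = 32/3;
  ∫_0^2 -6*x dx = -12;  ∫_0^2 2 dx = 4.
Sum: 128/5 − 16 + 32/3 − 12 + 4 = 184/15.
So LHS = 184/15.
∫_0^2 v(x) φ(x) dx = ∫_0^2 (6*x^4 - 12*x^3 + 2*x^2 - 4*x) dx. Term by term:
  ∫_0^2 6*x^4 dx = 192/5;  ∫_0^2 -12*x^3 dx = -48;  ∫_0^2 2*x^2 dx = 16/3;
  ∫_0^2 -4*x dx = -8.
Sum: 192/5 − 48 + 16/3 − 8 = -184/15.
So RHS = -∫_0^2 v(x) φ(x) dx = 184/15.
LHS = RHS, so the identity holds for this test φ.
Moreover u is smooth here and v(x) = u'(x) = -6*x**2 - 2 pointwise, so the identity holds for every test function. Hence v is the weak derivative of u.
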